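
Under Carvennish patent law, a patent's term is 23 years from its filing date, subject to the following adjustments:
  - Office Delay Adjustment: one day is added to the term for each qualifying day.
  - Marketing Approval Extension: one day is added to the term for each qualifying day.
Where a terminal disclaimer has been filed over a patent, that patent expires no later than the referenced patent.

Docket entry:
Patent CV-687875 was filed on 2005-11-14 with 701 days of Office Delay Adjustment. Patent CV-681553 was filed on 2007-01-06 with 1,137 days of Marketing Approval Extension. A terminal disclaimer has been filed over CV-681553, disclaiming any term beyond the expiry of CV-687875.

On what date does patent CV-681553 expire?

2030-10-16

Natural term of CV-681553:
  Base: filing + 23 years → 6 January 2030.
  Marketing Approval Extension: +1137 days → 16 February 2033.
Expiry of referenced patent CV-687875:
  Base: filing + 23 years → 14 November 2028.
  Office Delay Adjustment: +701 days → 16 October 2030.
Terminal disclaimer: CV-681553 expires on the earlier of 16 February 2033 and 16 October 2030.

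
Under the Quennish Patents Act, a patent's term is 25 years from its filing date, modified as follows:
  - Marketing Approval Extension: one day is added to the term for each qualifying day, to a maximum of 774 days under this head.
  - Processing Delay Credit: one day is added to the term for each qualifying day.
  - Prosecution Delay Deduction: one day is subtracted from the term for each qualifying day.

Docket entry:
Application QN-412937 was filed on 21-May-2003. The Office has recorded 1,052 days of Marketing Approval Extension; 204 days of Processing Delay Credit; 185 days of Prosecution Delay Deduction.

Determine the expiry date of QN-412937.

Base term: filing date + 25 years → 21 May 2028.
Marketing Approval Extension: 1052 days claimed exceeds the 774-day cap, so +774 days → 4 July 2030.
Processing Delay Credit: +204 days → 24 January 2031.
Prosecution Delay Deduction: −185 days → 23 July 2030.

July 23, 2030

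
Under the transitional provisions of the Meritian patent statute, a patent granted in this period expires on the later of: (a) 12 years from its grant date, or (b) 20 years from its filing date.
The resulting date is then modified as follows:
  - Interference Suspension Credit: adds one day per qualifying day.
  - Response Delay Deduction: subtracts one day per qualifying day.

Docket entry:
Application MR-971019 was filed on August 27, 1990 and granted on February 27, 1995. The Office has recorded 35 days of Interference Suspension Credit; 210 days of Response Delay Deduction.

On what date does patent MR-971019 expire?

2010-03-05

(a) grant + 12 years → 27 February 2007.
(b) filing + 20 years → 27 August 2010.
Later of the two: 27 August 2010.
Interference Suspension Credit: +35 days → 1 October 2010.
Response Delay Deduction: −210 days → 5 March 2010.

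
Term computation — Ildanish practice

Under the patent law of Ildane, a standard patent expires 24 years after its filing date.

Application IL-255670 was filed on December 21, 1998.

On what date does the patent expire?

Filing date + 24 years → 21 December 2022.

2022-12-21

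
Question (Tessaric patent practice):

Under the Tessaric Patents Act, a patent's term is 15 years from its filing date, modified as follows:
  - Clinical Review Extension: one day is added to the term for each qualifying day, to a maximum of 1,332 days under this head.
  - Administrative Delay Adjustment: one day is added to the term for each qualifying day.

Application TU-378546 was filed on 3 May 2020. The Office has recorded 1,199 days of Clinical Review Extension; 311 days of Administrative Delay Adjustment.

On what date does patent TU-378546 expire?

2039-06-21

Base term: filing date + 15 years → 3 May 2035.
Clinical Review Extension: 1199 days (within the 1332-day cap) → +1199 days → 14 August 2038.
Administrative Delay Adjustment: +311 days → 21 June 2039.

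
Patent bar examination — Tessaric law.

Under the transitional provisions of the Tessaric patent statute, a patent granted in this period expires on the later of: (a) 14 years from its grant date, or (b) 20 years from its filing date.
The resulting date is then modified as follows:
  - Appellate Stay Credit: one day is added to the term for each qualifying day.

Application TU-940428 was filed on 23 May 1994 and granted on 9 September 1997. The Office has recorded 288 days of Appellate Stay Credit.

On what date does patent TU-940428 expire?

2015-03-07

(a) grant + 14 years → 9 September 2011.
(b) filing + 20 years → 23 May 2014.
Later of the two: 23 May 2014.
Appellate Stay Credit: +288 days → 7 March 2015.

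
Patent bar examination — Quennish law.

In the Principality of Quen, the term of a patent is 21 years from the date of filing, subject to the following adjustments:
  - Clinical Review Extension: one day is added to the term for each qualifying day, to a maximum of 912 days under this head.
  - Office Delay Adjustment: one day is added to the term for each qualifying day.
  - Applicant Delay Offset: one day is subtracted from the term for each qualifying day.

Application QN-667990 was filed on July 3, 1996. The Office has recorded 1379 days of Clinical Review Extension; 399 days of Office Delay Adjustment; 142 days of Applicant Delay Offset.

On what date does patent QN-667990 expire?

Base term: filing date + 21 years → 3 July 2017.
Clinical Review Extension: 1379 days claimed exceeds the 912-day cap, so +912 days → 1 January 2020.
Office Delay Adjustment: +399 days → 3 February 2021.
Applicant Delay Offset: −142 days → 14 September 2020.

2020-09-14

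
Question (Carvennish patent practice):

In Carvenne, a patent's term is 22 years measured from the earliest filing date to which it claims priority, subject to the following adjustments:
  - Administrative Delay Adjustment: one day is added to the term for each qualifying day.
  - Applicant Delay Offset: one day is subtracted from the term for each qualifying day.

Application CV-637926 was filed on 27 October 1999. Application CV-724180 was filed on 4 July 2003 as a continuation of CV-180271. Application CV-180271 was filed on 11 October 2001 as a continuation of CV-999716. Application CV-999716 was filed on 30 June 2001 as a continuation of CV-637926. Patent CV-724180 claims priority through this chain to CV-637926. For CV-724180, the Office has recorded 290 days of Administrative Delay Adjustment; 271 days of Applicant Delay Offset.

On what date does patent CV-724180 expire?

2021-11-15

Earliest priority filing: 27 October 1999.
Base term: 27 October 1999 + 22 years → 27 October 2021.
Administrative Delay Adjustment: +290 days → 13 August 2022.
Applicant Delay Offset: −271 days → 15 November 2021.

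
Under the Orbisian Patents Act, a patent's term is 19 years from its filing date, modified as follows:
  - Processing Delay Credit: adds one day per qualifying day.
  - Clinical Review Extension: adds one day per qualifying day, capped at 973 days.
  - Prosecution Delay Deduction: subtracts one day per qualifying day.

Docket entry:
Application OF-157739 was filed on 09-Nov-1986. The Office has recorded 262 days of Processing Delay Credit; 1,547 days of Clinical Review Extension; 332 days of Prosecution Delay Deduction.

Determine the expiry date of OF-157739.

April 30, 2008

Base term: filing date + 19 years → 9 November 2005.
Processing Delay Credit: +262 days → 29 July 2006.
Clinical Review Extension: 1547 days claimed exceeds the 973-day cap, so +973 days → 28 March 2009.
Prosecution Delay Deduction: −332 days → 30 April 2008.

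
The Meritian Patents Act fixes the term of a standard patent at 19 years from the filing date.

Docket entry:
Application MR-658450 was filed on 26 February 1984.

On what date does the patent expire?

February 26, 2003

Filing date + 19 years → 26 February 2003.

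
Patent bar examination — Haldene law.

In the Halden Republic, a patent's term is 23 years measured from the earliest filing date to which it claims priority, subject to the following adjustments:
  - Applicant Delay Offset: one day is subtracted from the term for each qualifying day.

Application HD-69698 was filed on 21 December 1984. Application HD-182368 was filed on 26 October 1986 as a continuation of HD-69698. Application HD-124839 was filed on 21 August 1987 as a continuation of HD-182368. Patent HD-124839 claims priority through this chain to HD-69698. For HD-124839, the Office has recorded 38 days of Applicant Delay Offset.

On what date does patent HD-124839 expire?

Earliest priority filing: 21 December 1984.
Base term: 21 December 1984 + 23 years → 21 December 2007.
Applicant Delay Offset: −38 days → 13 November 2007.

November 13, 2007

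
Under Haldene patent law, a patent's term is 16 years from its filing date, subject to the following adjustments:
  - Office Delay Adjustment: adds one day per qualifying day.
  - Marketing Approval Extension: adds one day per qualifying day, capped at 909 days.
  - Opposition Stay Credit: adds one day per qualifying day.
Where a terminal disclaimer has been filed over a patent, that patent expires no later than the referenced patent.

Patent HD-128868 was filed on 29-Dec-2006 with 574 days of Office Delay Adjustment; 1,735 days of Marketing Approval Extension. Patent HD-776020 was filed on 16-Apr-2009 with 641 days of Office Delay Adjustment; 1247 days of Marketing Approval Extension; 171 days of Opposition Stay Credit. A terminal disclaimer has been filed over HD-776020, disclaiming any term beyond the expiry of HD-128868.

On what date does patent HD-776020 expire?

Natural term of HD-776020:
  Base: filing + 16 years → 16 April 2025.
  Office Delay Adjustment: +641 days → 17 January 2027.
  Marketing Approval Extension: 1247 days claimed exceeds the 909-day cap, so +909 days → 14 July 2029.
  Opposition Stay Credit: +171 days → 1 January 2030.
Expiry of referenced patent HD-128868:
  Base: filing + 16 years → 29 December 2022.
  Office Delay Adjustment: +574 days → 25 July 2024.
  Marketing Approval Extension: 1735 days claimed exceeds the 909-day cap, so +909 days → 20 January 2027.
Terminal disclaimer: HD-776020 expires on the earlier of 1 January 2030 and 20 January 2027.

2027-01-20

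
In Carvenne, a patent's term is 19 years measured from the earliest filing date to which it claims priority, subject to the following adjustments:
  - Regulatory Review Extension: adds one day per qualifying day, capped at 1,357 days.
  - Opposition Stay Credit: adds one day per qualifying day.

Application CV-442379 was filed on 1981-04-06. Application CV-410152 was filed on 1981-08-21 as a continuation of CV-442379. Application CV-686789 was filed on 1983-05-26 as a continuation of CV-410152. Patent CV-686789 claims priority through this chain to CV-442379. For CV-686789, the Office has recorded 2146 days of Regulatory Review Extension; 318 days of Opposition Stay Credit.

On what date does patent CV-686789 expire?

2004-11-06

Earliest priority filing: 6 April 1981.
Base term: 6 April 1981 + 19 years → 6 April 2000.
Regulatory Review Extension: 2146 days claimed exceeds the 1357-day cap, so +1357 days → 24 December 2003.
Opposition Stay Credit: +318 days → 6 November 2004.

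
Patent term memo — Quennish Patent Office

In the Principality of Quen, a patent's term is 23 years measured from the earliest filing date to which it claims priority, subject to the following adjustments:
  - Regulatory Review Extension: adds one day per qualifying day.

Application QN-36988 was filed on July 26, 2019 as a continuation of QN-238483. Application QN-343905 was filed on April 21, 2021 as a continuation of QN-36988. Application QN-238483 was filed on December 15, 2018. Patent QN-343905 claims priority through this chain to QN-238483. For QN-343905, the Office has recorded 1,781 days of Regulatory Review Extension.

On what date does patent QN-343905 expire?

October 31, 2046

Earliest priority filing: 15 December 2018.
Base term: 15 December 2018 + 23 years → 15 December 2041.
Regulatory Review Extension: +1781 days → 31 October 2046.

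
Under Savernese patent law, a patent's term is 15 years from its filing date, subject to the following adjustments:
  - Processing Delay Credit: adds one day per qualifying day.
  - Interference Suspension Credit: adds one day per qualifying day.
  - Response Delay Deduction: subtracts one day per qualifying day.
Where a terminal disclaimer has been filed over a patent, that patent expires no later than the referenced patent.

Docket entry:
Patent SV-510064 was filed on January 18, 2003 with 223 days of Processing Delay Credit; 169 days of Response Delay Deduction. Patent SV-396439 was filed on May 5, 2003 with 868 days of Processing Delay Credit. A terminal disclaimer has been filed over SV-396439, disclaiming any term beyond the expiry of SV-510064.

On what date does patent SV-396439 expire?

Natural term of SV-396439:
  Base: filing + 15 years → 5 May 2018.
  Processing Delay Credit: +868 days → 19 September 2020.
Expiry of referenced patent SV-510064:
  Base: filing + 15 years → 18 January 2018.
  Processing Delay Credit: +223 days → 29 August 2018.
  Response Delay Deduction: −169 days → 13 March 2018.
Terminal disclaimer: SV-396439 expires on the earlier of 19 September 2020 and 13 March 2018.

2018-03-13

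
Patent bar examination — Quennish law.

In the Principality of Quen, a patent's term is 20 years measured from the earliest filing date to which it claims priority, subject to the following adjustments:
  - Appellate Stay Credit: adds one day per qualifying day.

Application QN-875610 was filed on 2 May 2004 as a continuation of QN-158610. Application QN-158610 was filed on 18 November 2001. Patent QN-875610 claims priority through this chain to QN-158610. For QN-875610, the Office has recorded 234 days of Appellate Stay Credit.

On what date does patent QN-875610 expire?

Earliest priority filing: 18 November 2001.
Base term: 18 November 2001 + 20 years → 18 November 2021.
Appellate Stay Credit: +234 days → 10 July 2022.

July 10, 2022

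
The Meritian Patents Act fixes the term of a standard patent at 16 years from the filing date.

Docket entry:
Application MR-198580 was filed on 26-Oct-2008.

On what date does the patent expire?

2024-10-26

Filing date + 16 years → 26 October 2024.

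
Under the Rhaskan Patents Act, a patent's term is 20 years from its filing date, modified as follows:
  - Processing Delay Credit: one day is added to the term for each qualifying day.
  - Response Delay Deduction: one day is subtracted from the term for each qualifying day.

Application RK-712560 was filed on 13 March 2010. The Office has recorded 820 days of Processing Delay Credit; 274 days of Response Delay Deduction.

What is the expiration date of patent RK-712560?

Base term: filing date + 20 years → 13 March 2030.
Processing Delay Credit: +820 days → 10 June 2032.
Response Delay Deduction: −274 days → 10 September 2031.

September 10, 2031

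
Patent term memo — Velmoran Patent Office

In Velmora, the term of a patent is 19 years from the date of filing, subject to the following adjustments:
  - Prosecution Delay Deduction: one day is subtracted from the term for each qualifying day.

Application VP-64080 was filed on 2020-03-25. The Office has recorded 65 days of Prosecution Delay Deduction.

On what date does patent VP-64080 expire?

January 19, 2039

Base term: filing date + 19 years → 25 March 2039.
Prosecution Delay Deduction: −65 days → 19 January 2039.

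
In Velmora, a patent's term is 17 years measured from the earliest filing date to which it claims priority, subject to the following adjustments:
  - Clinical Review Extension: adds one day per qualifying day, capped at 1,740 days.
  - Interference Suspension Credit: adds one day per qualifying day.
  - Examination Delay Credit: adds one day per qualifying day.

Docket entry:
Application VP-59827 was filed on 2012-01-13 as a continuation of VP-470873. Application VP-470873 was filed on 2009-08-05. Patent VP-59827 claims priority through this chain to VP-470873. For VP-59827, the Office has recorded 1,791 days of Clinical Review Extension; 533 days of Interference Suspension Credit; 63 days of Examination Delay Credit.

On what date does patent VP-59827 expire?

December 27, 2032

Earliest priority filing: 5 August 2009.
Base term: 5 August 2009 + 17 years → 5 August 2026.
Clinical Review Extension: 1791 days claimed exceeds the 1740-day cap, so +1740 days → 11 May 2031.
Interference Suspension Credit: +533 days → 25 October 2032.
Examination Delay Credit: +63 days → 27 December 2032.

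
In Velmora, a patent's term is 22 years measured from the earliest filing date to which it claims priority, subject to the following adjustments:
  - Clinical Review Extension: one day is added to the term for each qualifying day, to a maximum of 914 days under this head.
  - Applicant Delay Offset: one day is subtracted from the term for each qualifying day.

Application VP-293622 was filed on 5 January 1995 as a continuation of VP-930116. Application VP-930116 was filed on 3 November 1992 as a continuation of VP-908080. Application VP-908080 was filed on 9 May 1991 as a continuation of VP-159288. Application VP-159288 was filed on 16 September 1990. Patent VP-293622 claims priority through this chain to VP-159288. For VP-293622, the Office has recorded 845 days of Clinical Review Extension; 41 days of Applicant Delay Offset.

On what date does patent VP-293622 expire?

Earliest priority filing: 16 September 1990.
Base term: 16 September 1990 + 22 years → 16 September 2012.
Clinical Review Extension: 845 days (within the 914-day cap) → +845 days → 9 January 2015.
Applicant Delay Offset: −41 days → 29 November 2014.

2014-11-29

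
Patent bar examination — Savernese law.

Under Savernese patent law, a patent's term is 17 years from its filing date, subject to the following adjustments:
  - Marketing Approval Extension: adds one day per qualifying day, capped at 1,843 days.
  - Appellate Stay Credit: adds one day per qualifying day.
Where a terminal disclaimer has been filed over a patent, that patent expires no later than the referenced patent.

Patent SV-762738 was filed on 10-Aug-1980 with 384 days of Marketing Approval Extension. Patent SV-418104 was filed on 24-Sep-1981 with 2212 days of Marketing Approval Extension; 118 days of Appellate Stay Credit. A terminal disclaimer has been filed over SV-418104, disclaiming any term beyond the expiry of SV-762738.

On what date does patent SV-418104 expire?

Natural term of SV-418104:
  Base: filing + 17 years → 24 September 1998.
  Marketing Approval Extension: 2212 days claimed exceeds the 1843-day cap, so +1843 days → 11 October 2003.
  Appellate Stay Credit: +118 days → 6 February 2004.
Expiry of referenced patent SV-762738:
  Base: filing + 17 years → 10 August 1997.
  Marketing Approval Extension: 384 days (within the 1843-day cap) → +384 days → 29 August 1998.
Terminal disclaimer: SV-418104 expires on the earlier of 6 February 2004 and 29 August 1998.

1998-08-29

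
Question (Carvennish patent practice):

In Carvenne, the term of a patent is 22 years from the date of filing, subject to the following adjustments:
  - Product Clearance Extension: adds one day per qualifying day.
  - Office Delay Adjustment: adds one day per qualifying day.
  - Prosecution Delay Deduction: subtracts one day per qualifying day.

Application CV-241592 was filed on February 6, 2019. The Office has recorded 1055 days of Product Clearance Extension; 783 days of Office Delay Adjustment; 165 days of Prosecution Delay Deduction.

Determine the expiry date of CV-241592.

September 6, 2045

Base term: filing date + 22 years → 6 February 2041.
Product Clearance Extension: +1055 days → 28 December 2043.
Office Delay Adjustment: +783 days → 18 February 2046.
Prosecution Delay Deduction: −165 days → 6 September 2045.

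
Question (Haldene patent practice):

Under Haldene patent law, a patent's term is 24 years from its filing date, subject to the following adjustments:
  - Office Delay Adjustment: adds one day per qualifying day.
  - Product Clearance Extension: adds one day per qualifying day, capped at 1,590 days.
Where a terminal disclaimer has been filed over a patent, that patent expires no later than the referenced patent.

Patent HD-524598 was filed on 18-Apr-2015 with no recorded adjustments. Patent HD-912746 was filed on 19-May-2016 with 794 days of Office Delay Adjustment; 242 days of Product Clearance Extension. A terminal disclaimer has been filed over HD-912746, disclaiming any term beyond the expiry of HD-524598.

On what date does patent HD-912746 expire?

April 18, 2039

Natural term of HD-912746:
  Base: filing + 24 years → 19 May 2040.
  Office Delay Adjustment: +794 days → 22 July 2042.
  Product Clearance Extension: 242 days (within the 1590-day cap) → +242 days → 21 March 2043.
Expiry of referenced patent HD-524598:
  Base: filing + 24 years → 18 April 2039.
Terminal disclaimer: HD-912746 expires on the earlier of 21 March 2043 and 18 April 2039.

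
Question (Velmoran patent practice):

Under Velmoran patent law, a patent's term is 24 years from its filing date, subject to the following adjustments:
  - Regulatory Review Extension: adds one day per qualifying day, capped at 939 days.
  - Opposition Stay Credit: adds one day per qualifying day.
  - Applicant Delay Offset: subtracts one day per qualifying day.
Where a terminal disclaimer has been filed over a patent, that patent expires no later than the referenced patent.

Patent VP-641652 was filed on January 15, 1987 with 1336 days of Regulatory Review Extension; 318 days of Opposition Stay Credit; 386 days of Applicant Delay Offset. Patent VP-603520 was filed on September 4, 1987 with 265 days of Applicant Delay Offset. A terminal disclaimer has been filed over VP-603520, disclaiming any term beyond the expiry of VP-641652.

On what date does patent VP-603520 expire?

2010-12-13

Natural term of VP-603520:
  Base: filing + 24 years → 4 September 2011.
  Applicant Delay Offset: −265 days → 13 December 2010.
Expiry of referenced patent VP-641652:
  Base: filing + 24 years → 15 January 2011.
  Regulatory Review Extension: 1336 days claimed exceeds the 939-day cap, so +939 days → 11 August 2013.
  Opposition Stay Credit: +318 days → 25 June 2014.
  Applicant Delay Offset: −386 days → 4 June 2013.
Terminal disclaimer: VP-603520 expires on the earlier of 13 December 2010 and 4 June 2013.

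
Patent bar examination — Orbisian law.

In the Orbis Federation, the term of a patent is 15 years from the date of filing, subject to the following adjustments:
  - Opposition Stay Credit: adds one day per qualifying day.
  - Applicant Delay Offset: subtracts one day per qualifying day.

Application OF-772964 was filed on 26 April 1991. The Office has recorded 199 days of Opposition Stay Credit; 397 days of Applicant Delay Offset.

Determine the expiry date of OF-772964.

Base term: filing date + 15 years → 26 April 2006.
Opposition Stay Credit: +199 days → 11 November 2006.
Applicant Delay Offset: −397 days → 10 October 2005.

October 10, 2005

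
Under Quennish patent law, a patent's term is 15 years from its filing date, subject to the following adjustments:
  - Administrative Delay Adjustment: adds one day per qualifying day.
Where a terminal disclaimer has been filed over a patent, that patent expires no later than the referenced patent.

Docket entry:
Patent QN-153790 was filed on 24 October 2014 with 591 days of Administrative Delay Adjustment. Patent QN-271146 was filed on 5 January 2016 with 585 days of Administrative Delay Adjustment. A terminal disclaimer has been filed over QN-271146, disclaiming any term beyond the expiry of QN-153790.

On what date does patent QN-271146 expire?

Natural term of QN-271146:
  Base: filing + 15 years → 5 January 2031.
  Administrative Delay Adjustment: +585 days → 12 August 2032.
Expiry of referenced patent QN-153790:
  Base: filing + 15 years → 24 October 2029.
  Administrative Delay Adjustment: +591 days → 7 June 2031.
Terminal disclaimer: QN-271146 expires on the earlier of 12 August 2032 and 7 June 2031.

June 7, 2031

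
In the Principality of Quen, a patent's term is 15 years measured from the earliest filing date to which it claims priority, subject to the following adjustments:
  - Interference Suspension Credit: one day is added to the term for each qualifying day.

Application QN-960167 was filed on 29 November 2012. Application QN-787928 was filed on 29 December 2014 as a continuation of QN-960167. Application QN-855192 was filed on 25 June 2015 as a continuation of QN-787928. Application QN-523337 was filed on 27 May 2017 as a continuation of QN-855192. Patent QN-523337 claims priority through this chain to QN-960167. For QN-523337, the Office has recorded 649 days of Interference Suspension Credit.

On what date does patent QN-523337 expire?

Earliest priority filing: 29 November 2012.
Base term: 29 November 2012 + 15 years → 29 November 2027.
Interference Suspension Credit: +649 days → 8 September 2029.

2029-09-08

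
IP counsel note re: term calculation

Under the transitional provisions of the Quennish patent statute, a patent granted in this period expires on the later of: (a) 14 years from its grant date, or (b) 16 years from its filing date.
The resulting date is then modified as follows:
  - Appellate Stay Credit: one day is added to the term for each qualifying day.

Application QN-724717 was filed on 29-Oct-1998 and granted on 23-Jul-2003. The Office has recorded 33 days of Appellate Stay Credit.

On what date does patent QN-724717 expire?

(a) grant + 14 years → 23 July 2017.
(b) filing + 16 years → 29 October 2014.
Later of the two: 23 July 2017.
Appellate Stay Credit: +33 days → 25 August 2017.

August 25, 2017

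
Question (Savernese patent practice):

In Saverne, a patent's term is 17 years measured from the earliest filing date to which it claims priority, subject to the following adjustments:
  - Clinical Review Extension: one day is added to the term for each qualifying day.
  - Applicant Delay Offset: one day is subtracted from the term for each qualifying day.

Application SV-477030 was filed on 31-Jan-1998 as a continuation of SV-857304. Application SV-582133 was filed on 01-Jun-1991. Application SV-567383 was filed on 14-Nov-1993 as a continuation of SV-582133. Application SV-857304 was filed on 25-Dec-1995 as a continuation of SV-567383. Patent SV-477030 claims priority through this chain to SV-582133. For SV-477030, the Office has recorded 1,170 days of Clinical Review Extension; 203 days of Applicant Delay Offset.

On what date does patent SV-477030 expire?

January 24, 2011

Earliest priority filing: 1 June 1991.
Base term: 1 June 1991 + 17 years → 1 June 2008.
Clinical Review Extension: +1170 days → 15 August 2011.
Applicant Delay Offset: −203 days → 24 January 2011.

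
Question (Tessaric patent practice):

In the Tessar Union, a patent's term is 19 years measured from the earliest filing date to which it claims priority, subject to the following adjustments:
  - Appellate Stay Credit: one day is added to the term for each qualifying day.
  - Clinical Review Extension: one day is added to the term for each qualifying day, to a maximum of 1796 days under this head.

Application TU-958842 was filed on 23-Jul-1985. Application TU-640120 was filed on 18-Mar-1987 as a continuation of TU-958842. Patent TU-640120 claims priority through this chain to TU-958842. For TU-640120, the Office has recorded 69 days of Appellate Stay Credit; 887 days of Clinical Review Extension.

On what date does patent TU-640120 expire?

2007-03-06

Earliest priority filing: 23 July 1985.
Base term: 23 July 1985 + 19 years → 23 July 2004.
Appellate Stay Credit: +69 days → 30 September 2004.
Clinical Review Extension: 887 days (within the 1796-day cap) → +887 days → 6 March 2007.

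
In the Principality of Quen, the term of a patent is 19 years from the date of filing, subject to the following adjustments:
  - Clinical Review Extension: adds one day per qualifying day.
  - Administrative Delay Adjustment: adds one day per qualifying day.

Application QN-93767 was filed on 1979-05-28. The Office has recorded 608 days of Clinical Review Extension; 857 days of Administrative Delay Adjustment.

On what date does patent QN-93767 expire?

Base term: filing date + 19 years → 28 May 1998.
Clinical Review Extension: +608 days → 26 January 2000.
Administrative Delay Adjustment: +857 days → 1 June 2002.

June 1, 2002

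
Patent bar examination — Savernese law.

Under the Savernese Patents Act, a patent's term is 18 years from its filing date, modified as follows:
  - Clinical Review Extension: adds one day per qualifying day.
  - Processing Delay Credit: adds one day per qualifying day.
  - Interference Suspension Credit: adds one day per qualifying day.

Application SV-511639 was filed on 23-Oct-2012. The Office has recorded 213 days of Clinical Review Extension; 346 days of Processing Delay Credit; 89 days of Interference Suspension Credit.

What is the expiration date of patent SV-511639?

2032-08-01

Base term: filing date + 18 years → 23 October 2030.
Clinical Review Extension: +213 days → 24 May 2031.
Processing Delay Credit: +346 days → 4 May 2032.
Interference Suspension Credit: +89 days → 1 August 2032.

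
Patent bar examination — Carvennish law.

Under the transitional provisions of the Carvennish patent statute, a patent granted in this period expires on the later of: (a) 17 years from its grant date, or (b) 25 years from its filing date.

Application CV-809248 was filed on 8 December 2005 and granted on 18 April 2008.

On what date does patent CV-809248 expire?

2030-12-08

(a) grant + 17 years → 18 April 2025.
(b) filing + 25 years → 8 December 2030.
Later of the two: 8 December 2030.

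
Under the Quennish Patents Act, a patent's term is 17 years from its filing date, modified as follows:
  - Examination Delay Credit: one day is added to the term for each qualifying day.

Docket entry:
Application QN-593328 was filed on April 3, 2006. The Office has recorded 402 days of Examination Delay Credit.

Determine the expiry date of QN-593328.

May 9, 2024

Base term: filing date + 17 years → 3 April 2023.
Examination Delay Credit: +402 days → 9 May 2024.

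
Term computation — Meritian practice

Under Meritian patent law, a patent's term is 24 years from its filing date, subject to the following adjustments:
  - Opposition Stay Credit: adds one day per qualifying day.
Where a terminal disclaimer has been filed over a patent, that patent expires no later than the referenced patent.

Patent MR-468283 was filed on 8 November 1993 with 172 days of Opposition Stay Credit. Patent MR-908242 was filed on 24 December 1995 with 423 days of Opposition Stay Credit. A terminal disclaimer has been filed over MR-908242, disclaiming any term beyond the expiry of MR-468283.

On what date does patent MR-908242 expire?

Natural term of MR-908242:
  Base: filing + 24 years → 24 December 2019.
  Opposition Stay Credit: +423 days → 19 February 2021.
Expiry of referenced patent MR-468283:
  Base: filing + 24 years → 8 November 2017.
  Opposition Stay Credit: +172 days → 29 April 2018.
Terminal disclaimer: MR-908242 expires on the earlier of 19 February 2021 and 29 April 2018.

2018-04-29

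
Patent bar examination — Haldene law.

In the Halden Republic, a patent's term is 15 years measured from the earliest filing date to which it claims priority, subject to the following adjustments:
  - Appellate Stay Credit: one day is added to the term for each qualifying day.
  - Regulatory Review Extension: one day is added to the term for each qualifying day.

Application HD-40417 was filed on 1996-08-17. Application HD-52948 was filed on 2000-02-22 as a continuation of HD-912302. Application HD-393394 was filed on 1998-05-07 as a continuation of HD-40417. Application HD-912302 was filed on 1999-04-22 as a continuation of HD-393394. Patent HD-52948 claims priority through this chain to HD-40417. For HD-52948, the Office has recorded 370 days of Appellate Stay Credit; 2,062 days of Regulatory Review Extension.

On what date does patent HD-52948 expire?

April 14, 2018

Earliest priority filing: 17 August 1996.
Base term: 17 August 1996 + 15 years → 17 August 2011.
Appellate Stay Credit: +370 days → 21 August 2012.
Regulatory Review Extension: +2062 days → 14 April 2018.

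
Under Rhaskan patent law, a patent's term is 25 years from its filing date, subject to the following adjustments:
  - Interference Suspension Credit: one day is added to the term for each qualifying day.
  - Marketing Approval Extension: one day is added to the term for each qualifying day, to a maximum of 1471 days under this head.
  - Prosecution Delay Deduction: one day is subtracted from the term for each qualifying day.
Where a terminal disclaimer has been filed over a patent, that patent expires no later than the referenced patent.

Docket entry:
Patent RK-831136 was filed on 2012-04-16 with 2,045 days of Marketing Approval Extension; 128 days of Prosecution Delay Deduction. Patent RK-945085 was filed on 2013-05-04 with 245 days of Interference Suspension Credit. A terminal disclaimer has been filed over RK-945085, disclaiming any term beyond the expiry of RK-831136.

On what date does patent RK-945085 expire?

Natural term of RK-945085:
  Base: filing + 25 years → 4 May 2038.
  Interference Suspension Credit: +245 days → 4 January 2039.
Expiry of referenced patent RK-831136:
  Base: filing + 25 years → 16 April 2037.
  Marketing Approval Extension: 2045 days claimed exceeds the 1471-day cap, so +1471 days → 26 April 2041.
  Prosecution Delay Deduction: −128 days → 19 December 2040.
Terminal disclaimer: RK-945085 expires on the earlier of 4 January 2039 and 19 December 2040.

2039-01-04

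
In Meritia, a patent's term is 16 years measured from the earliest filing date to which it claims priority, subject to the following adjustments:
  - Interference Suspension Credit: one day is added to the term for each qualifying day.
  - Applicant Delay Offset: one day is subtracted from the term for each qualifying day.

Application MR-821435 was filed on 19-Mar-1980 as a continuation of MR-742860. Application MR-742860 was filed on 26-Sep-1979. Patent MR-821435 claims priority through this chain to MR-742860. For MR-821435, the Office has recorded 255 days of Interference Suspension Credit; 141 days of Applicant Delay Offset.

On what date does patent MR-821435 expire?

1996-01-18

Earliest priority filing: 26 September 1979.
Base term: 26 September 1979 + 16 years → 26 September 1995.
Interference Suspension Credit: +255 days → 7 June 1996.
Applicant Delay Offset: −141 days → 18 January 1996.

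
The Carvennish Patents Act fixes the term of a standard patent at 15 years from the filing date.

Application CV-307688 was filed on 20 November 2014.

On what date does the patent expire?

Filing date + 15 years → 20 November 2029.

2029-11-20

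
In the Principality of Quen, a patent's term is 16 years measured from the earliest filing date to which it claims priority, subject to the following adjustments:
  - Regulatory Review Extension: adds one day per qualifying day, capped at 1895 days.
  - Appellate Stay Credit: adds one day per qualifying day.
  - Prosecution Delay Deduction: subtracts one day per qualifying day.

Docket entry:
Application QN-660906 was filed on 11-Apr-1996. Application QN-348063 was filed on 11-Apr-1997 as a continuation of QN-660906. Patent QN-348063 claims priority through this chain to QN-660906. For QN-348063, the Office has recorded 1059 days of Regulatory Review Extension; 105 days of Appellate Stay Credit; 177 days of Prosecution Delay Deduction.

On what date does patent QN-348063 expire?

2014-12-24

Earliest priority filing: 11 April 1996.
Base term: 11 April 1996 + 16 years → 11 April 2012.
Regulatory Review Extension: 1059 days (within the 1895-day cap) → +1059 days → 6 March 2015.
Appellate Stay Credit: +105 days → 19 June 2015.
Prosecution Delay Deduction: −177 days → 24 December 2014.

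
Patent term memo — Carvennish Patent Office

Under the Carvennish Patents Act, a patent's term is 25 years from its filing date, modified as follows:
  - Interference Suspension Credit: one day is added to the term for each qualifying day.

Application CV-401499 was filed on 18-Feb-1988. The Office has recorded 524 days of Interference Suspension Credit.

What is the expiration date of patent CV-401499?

July 27, 2014

Base term: filing date + 25 years → 18 February 2013.
Interference Suspension Credit: +524 days → 27 July 2014.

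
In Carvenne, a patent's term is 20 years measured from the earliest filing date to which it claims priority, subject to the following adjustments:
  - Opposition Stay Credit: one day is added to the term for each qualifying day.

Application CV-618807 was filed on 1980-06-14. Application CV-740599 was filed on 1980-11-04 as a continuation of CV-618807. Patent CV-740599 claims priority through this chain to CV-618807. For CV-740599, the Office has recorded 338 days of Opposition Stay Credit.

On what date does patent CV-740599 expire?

May 18, 2001

Earliest priority filing: 14 June 1980.
Base term: 14 June 1980 + 20 years → 14 June 2000.
Opposition Stay Credit: +338 days → 18 May 2001.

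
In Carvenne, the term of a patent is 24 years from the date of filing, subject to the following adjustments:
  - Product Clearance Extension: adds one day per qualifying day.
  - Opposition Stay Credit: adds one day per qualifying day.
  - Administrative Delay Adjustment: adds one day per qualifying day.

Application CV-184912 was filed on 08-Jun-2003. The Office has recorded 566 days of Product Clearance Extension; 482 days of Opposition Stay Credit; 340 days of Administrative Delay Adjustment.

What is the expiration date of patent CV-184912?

March 27, 2031

Base term: filing date + 24 years → 8 June 2027.
Product Clearance Extension: +566 days → 25 December 2028.
Opposition Stay Credit: +482 days → 21 April 2030.
Administrative Delay Adjustment: +340 days → 27 March 2031.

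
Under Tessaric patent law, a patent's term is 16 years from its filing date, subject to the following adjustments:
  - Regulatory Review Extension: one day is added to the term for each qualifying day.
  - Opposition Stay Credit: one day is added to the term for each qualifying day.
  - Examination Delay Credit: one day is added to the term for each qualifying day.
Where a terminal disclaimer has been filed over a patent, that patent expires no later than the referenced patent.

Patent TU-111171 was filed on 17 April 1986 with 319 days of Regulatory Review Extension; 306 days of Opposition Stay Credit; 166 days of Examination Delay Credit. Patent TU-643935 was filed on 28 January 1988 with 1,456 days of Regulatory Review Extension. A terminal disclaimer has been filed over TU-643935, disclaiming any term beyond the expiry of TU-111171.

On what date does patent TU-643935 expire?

Natural term of TU-643935:
  Base: filing + 16 years → 28 January 2004.
  Regulatory Review Extension: +1456 days → 23 January 2008.
Expiry of referenced patent TU-111171:
  Base: filing + 16 years → 17 April 2002.
  Regulatory Review Extension: +319 days → 2 March 2003.
  Opposition Stay Credit: +306 days → 2 January 2004.
  Examination Delay Credit: +166 days → 16 June 2004.
Terminal disclaimer: TU-643935 expires on the earlier of 23 January 2008 and 16 June 2004.

June 16, 2004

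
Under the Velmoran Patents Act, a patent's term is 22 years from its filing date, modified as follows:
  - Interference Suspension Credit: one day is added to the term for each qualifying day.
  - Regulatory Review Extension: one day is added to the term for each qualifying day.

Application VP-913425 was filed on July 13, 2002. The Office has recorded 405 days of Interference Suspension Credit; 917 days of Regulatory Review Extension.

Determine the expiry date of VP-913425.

Base term: filing date + 22 years → 13 July 2024.
Interference Suspension Credit: +405 days → 22 August 2025.
Regulatory Review Extension: +917 days → 25 February 2028.

2028-02-25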